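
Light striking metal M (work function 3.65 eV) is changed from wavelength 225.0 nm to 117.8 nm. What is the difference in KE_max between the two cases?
5.0146 eV

Using Einstein's equation: KE_max = hc/λ - φ

For λ₁ = 225.0 nm:
KE₁ = hc/λ₁ - φ = 5.5104 - 3.65 = 1.8604 eV

For λ₂ = 117.8 nm:
KE₂ = hc/λ₂ - φ = 10.5250 - 3.65 = 6.8750 eV

Change in KE:
ΔKE = KE₂ - KE₁ = 6.8750 - 1.8604 = 5.0146 eV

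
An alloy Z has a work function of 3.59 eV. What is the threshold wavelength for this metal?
345.36 nm

The threshold wavelength is when the photon energy equals the work function:
hc/λ₀ = φ

Solving for λ₀:
λ₀ = hc/φ = (6.626×10⁻³⁴ J·s)(3×10⁸ m/s) / (3.59 eV × 1.602×10⁻¹⁹ J/eV)
λ₀ = 345.36 nm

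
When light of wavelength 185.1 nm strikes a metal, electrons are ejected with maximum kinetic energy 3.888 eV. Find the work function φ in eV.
2.81 eV

From Einstein's photoelectric equation: KE_max = hf - φ = hc/λ - φ

Rearranging for φ:
φ = hc/λ - KE_max

Calculate photon energy:
E_photon = hc/λ = 6.6982 eV

Therefore:
φ = 6.6982 - 3.888 = 2.81 eV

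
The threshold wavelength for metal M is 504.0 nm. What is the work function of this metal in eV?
2.46 eV

At the threshold wavelength, photon energy equals work function:
φ = hc/λ₀

Calculating:
φ = (6.626×10⁻³⁴ J·s)(3×10⁸ m/s) / (504.0×10⁻⁹ m)
φ = 2.46 eV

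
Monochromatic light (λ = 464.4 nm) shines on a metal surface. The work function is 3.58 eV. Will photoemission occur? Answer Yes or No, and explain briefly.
No

For photoemission, the photon energy must exceed the work function.

Photon energy: E = hc/λ = 2.6698 eV
Work function: φ = 3.58 eV

Since E_photon (2.6698 eV) < φ (3.58 eV), photoemission will NOT occur.
The threshold wavelength is λ₀ = hc/φ = 346.3 nm.
Since 464.4 nm > 346.3 nm, the photons lack sufficient energy.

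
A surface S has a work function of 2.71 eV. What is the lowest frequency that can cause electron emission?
6.5528e+14 Hz

The threshold frequency is when the photon energy equals the work function:
hf₀ = φ

Solving for f₀:
f₀ = φ/h = (2.71 eV × 1.602×10⁻¹⁹ J/eV) / (6.626×10⁻³⁴ J·s)
f₀ = 6.5528e+14 Hz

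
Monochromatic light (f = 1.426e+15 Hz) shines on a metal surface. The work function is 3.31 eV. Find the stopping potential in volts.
2.5875 V

The stopping potential V_s satisfies: eV_s = KE_max

First, find KE_max using Einstein's equation:
E_photon = hf = (6.626×10⁻³⁴ J·s)(1.426e+15 Hz) = 5.8975 eV
KE_max = E_photon - φ = 5.8975 - 3.31 = 2.5875 eV

Since eV_s = KE_max:
V_s = KE_max/e = 2.5875 V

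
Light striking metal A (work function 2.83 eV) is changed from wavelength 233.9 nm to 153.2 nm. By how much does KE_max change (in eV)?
2.7922 eV

Using Einstein's equation: KE_max = hc/λ - φ

For λ₁ = 233.9 nm:
KE₁ = hc/λ₁ - φ = 5.3007 - 2.83 = 2.4707 eV

For λ₂ = 153.2 nm:
KE₂ = hc/λ₂ - φ = 8.0930 - 2.83 = 5.2630 eV

Change in KE:
ΔKE = KE₂ - KE₁ = 5.2630 - 2.4707 = 2.7922 eV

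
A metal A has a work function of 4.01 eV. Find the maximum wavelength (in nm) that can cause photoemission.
309.19 nm

The threshold wavelength is when the photon energy equals the work function:
hc/λ₀ = φ

Solving for λ₀:
λ₀ = hc/φ = (6.626×10⁻³⁴ J·s)(3×10⁸ m/s) / (4.01 eV × 1.602×10⁻¹⁹ J/eV)
λ₀ = 309.19 nm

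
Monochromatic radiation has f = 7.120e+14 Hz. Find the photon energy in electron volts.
2.9446 eV

Using E = hf:

E = hf = (6.626×10⁻³⁴ J·s)(7.120e+14 Hz)
E = 2.9446 eV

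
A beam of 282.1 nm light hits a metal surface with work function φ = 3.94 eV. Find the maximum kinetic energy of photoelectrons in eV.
0.4550 eV

Using Einstein's photoelectric equation: KE_max = hf - φ = hc/λ - φ

First, calculate the photon energy:
E_photon = hc/λ = (6.626×10⁻³⁴ J·s)(3×10⁸ m/s) / (282.1×10⁻⁹ m)
E_photon = 4.3950 eV

Then, the maximum kinetic energy:
KE_max = E_photon - φ = 4.3950 eV - 3.94 eV = 0.4550 eV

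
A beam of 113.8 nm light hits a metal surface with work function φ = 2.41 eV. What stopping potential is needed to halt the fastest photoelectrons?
8.4849 V

The stopping potential V_s satisfies: eV_s = KE_max

First, find KE_max using Einstein's equation:
E_photon = hc/λ = 10.8949 eV
KE_max = E_photon - φ = 10.8949 - 2.41 = 8.4849 eV

Since eV_s = KE_max:
V_s = KE_max/e = 8.4849 V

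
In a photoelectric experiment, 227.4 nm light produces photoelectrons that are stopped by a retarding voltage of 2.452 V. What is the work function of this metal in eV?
3.00 eV

The stopping potential gives the maximum kinetic energy: KE_max = eV_s = 2.452 eV

From Einstein's photoelectric equation: KE_max = hc/λ - φ
Rearranging: φ = hc/λ - KE_max

Calculate photon energy:
E_photon = hc/λ = (6.626×10⁻³⁴ J·s)(3×10⁸ m/s) / (227.4×10⁻⁹ m) = 5.4523 eV

Therefore:
φ = 5.4523 - 2.452 = 3.00 eV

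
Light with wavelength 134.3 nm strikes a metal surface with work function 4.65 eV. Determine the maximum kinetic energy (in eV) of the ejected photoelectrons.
4.5819 eV

Using Einstein's photoelectric equation: KE_max = hf - φ = hc/λ - φ

First, calculate the photon energy:
E_photon = hc/λ = (6.626×10⁻³⁴ J·s)(3×10⁸ m/s) / (134.3×10⁻⁹ m)
E_photon = 9.2319 eV

Then, the maximum kinetic energy:
KE_max = E_photon - φ = 9.2319 eV - 4.65 eV = 4.5819 eV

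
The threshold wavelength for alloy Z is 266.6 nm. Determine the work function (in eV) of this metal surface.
4.65 eV

At the threshold wavelength, photon energy equals work function:
φ = hc/λ₀

Calculating:
φ = (6.626×10⁻³⁴ J·s)(3×10⁸ m/s) / (266.6×10⁻⁹ m)
φ = 4.65 eV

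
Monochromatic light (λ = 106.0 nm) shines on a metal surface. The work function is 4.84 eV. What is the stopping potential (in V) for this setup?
6.8566 V

The stopping potential V_s satisfies: eV_s = KE_max

First, find KE_max using Einstein's equation:
E_photon = hc/λ = 11.6966 eV
KE_max = E_photon - φ = 11.6966 - 4.84 = 6.8566 eV

Since eV_s = KE_max:
V_s = KE_max/e = 6.8566 V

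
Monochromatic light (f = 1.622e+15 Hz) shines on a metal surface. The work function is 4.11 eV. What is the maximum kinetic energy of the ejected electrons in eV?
2.5981 eV

Using Einstein's photoelectric equation: KE_max = hf - φ

First, calculate the photon energy:
E_photon = hf = (6.626×10⁻³⁴ J·s)(1.622e+15 Hz)
E_photon = 6.7081 eV

Then, the maximum kinetic energy:
KE_max = E_photon - φ = 6.7081 eV - 4.11 eV = 2.5981 eV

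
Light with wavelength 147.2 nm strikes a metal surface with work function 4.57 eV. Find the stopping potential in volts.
3.8528 V

The stopping potential V_s satisfies: eV_s = KE_max

First, find KE_max using Einstein's equation:
E_photon = hc/λ = 8.4228 eV
KE_max = E_photon - φ = 8.4228 - 4.57 = 3.8528 eV

Since eV_s = KE_max:
V_s = KE_max/e = 3.8528 V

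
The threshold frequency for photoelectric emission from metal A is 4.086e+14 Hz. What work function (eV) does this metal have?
1.69 eV

At the threshold frequency, photon energy equals work function:
φ = hf₀

Calculating:
φ = (6.626×10⁻³⁴ J·s)(4.086e+14 Hz)
φ = 1.69 eV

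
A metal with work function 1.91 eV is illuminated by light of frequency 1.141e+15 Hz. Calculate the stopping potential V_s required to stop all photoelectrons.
2.8088 V

The stopping potential V_s satisfies: eV_s = KE_max

First, find KE_max using Einstein's equation:
E_photon = hf = (6.626×10⁻³⁴ J·s)(1.141e+15 Hz) = 4.7188 eV
KE_max = E_photon - φ = 4.7188 - 1.91 = 2.8088 eV

Since eV_s = KE_max:
V_s = KE_max/e = 2.8088 V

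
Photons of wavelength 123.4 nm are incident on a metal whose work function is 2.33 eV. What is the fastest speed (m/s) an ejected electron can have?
1.6476e+06 m/s

First, find the maximum kinetic energy:
E_photon = hc/λ = 10.0473 eV
KE_max = E_photon - φ = 10.0473 - 2.33 = 7.7173 eV

Convert to Joules: KE_max = 7.7173 × 1.602×10⁻¹⁹ J = 1.2365e-18 J

Then use KE = ½mv² to find velocity:
v = √(2·KE/m) = √(2 × 1.2365e-18 J / 9.109e-31 kg)
v = 1.6476e+06 m/s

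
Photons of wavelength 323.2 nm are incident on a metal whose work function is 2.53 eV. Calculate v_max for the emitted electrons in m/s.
6.7783e+05 m/s

First, find the maximum kinetic energy:
E_photon = hc/λ = 3.8361 eV
KE_max = E_photon - φ = 3.8361 - 2.53 = 1.3061 eV

Convert to Joules: KE_max = 1.3061 × 1.602×10⁻¹⁹ J = 2.0927e-19 J

Then use KE = ½mv² to find velocity:
v = √(2·KE/m) = √(2 × 2.0927e-19 J / 9.109e-31 kg)
v = 6.7783e+05 m/s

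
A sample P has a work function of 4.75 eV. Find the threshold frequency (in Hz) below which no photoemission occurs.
1.1485e+15 Hz

The threshold frequency is when the photon energy equals the work function:
hf₀ = φ

Solving for f₀:
f₀ = φ/h = (4.75 eV × 1.602×10⁻¹⁹ J/eV) / (6.626×10⁻³⁴ J·s)
f₀ = 1.1485e+15 Hz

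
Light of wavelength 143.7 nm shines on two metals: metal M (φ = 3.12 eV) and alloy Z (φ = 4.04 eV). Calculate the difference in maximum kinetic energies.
0.9200 eV

Using KE_max = hc/λ - φ for each metal:

Photon energy: E = hc/λ = 8.6280 eV

For metal M (φ₁ = 3.12 eV):
KE₁ = E - φ₁ = 8.6280 - 3.12 = 5.5080 eV

For alloy Z (φ₂ = 4.04 eV):
KE₂ = E - φ₂ = 8.6280 - 4.04 = 4.5880 eV

Difference:
ΔKE = KE₁ - KE₂ = 5.5080 - 4.5880 = 0.9200 eV

Note: The difference equals the difference in work functions: 4.04 - 3.12 = 0.92 eV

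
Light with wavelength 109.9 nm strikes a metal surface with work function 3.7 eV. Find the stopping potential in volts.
7.5815 V

The stopping potential V_s satisfies: eV_s = KE_max

First, find KE_max using Einstein's equation:
E_photon = hc/λ = 11.2815 eV
KE_max = E_photon - φ = 11.2815 - 3.7 = 7.5815 eV

Since eV_s = KE_max:
V_s = KE_max/e = 7.5815 V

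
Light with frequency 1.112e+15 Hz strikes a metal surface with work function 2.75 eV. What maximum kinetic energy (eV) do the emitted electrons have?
1.8489 eV

Using Einstein's photoelectric equation: KE_max = hf - φ

First, calculate the photon energy:
E_photon = hf = (6.626×10⁻³⁴ J·s)(1.112e+15 Hz)
E_photon = 4.5989 eV

Then, the maximum kinetic energy:
KE_max = E_photon - φ = 4.5989 eV - 2.75 eV = 1.8489 eV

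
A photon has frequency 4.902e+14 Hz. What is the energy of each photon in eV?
2.0273 eV

Using E = hf:

E = hf = (6.626×10⁻³⁴ J·s)(4.902e+14 Hz)
E = 2.0273 eV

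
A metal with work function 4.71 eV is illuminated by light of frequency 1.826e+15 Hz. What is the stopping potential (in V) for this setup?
2.8417 V

The stopping potential V_s satisfies: eV_s = KE_max

First, find KE_max using Einstein's equation:
E_photon = hf = (6.626×10⁻³⁴ J·s)(1.826e+15 Hz) = 7.5517 eV
KE_max = E_photon - φ = 7.5517 - 4.71 = 2.8417 eV

Since eV_s = KE_max:
V_s = KE_max/e = 2.8417 V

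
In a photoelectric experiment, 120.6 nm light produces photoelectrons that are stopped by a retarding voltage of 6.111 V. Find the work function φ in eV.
4.17 eV

The stopping potential gives the maximum kinetic energy: KE_max = eV_s = 6.111 eV

From Einstein's photoelectric equation: KE_max = hc/λ - φ
Rearranging: φ = hc/λ - KE_max

Calculate photon energy:
E_photon = hc/λ = (6.626×10⁻³⁴ J·s)(3×10⁸ m/s) / (120.6×10⁻⁹ m) = 10.2806 eV

Therefore:
φ = 10.2806 - 6.111 = 4.17 eV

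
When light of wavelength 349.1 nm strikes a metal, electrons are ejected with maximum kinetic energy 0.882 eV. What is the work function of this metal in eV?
2.67 eV

From Einstein's photoelectric equation: KE_max = hf - φ = hc/λ - φ

Rearranging for φ:
φ = hc/λ - KE_max

Calculate photon energy:
E_photon = hc/λ = 3.5515 eV

Therefore:
φ = 3.5515 - 0.882 = 2.67 eV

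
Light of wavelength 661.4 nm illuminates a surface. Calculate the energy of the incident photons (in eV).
1.8746 eV

Using E = hf = hc/λ:

E = hc/λ = (6.626×10⁻³⁴ J·s)(3×10⁸ m/s) / (661.4×10⁻⁹ m)
E = 1.8746 eV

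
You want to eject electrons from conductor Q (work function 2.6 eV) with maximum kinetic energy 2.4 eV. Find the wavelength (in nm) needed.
247.97 nm

From Einstein's equation: KE_max = hc/λ - φ

Rearranging for λ:
hc/λ = KE_max + φ
λ = hc/(KE_max + φ)

Required photon energy:
E_photon = KE_max + φ = 2.4 + 2.6 = 5.00 eV

Required wavelength:
λ = hc/E_photon = (6.626×10⁻³⁴)(3×10⁸) / (5.00 × 1.602×10⁻¹⁹)
λ = 247.97 nm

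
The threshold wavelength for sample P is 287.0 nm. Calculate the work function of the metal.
4.32 eV

At the threshold wavelength, photon energy equals work function:
φ = hc/λ₀

Calculating:
φ = (6.626×10⁻³⁴ J·s)(3×10⁸ m/s) / (287.0×10⁻⁹ m)
φ = 4.32 eV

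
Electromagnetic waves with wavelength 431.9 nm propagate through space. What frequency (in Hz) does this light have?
6.9412e+14 Hz

Using the wave equation: c = fλ

Solving for frequency:
f = c/λ = (3×10⁸ m/s) / (431.9×10⁻⁹ m)
f = 6.9412e+14 Hz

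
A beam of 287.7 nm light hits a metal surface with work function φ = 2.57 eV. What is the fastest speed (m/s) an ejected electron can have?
7.8224e+05 m/s

First, find the maximum kinetic energy:
E_photon = hc/λ = 4.3095 eV
KE_max = E_photon - φ = 4.3095 - 2.57 = 1.7395 eV

Convert to Joules: KE_max = 1.7395 × 1.602×10⁻¹⁹ J = 2.7870e-19 J

Then use KE = ½mv² to find velocity:
v = √(2·KE/m) = √(2 × 2.7870e-19 J / 9.109e-31 kg)
v = 7.8224e+05 m/s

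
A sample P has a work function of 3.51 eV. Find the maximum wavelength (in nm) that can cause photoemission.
353.23 nm

The threshold wavelength is when the photon energy equals the work function:
hc/λ₀ = φ

Solving for λ₀:
λ₀ = hc/φ = (6.626×10⁻³⁴ J·s)(3×10⁸ m/s) / (3.51 eV × 1.602×10⁻¹⁹ J/eV)
λ₀ = 353.23 nm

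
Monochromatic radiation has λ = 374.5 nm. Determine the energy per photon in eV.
3.3107 eV

Using E = hf = hc/λ:

E = hc/λ = (6.626×10⁻³⁴ J·s)(3×10⁸ m/s) / (374.5×10⁻⁹ m)
E = 3.3107 eV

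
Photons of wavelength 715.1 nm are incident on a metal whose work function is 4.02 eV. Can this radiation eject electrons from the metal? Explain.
No

For photoemission, the photon energy must exceed the work function.

Photon energy: E = hc/λ = 1.7338 eV
Work function: φ = 4.02 eV

Since E_photon (1.7338 eV) < φ (4.02 eV), photoemission will NOT occur.
The threshold wavelength is λ₀ = hc/φ = 308.4 nm.
Since 715.1 nm > 308.4 nm, the photons lack sufficient energy.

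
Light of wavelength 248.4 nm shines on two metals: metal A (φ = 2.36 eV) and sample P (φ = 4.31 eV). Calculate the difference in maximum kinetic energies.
1.9500 eV

Using KE_max = hc/λ - φ for each metal:

Photon energy: E = hc/λ = 4.9913 eV

For metal A (φ₁ = 2.36 eV):
KE₁ = E - φ₁ = 4.9913 - 2.36 = 2.6313 eV

For sample P (φ₂ = 4.31 eV):
KE₂ = E - φ₂ = 4.9913 - 4.31 = 0.6813 eV

Difference:
ΔKE = KE₁ - KE₂ = 2.6313 - 0.6813 = 1.9500 eV

Note: The difference equals the difference in work functions: 4.31 - 2.36 = 1.95 eV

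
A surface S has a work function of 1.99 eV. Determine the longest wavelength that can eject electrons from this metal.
623.04 nm

The threshold wavelength is when the photon energy equals the work function:
hc/λ₀ = φ

Solving for λ₀:
λ₀ = hc/φ = (6.626×10⁻³⁴ J·s)(3×10⁸ m/s) / (1.99 eV × 1.602×10⁻¹⁹ J/eV)
λ₀ = 623.04 nm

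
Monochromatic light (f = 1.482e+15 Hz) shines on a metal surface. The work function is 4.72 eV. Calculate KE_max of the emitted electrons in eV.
1.4091 eV

Using Einstein's photoelectric equation: KE_max = hf - φ

First, calculate the photon energy:
E_photon = hf = (6.626×10⁻³⁴ J·s)(1.482e+15 Hz)
E_photon = 6.1291 eV

Then, the maximum kinetic energy:
KE_max = E_photon - φ = 6.1291 eV - 4.72 eV = 1.4091 eV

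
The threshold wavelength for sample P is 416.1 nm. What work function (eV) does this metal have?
2.98 eV

At the threshold wavelength, photon energy equals work function:
φ = hc/λ₀

Calculating:
φ = (6.626×10⁻³⁴ J·s)(3×10⁸ m/s) / (416.1×10⁻⁹ m)
φ = 2.98 eV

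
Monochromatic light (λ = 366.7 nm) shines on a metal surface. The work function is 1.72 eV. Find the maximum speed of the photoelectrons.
7.6440e+05 m/s

First, find the maximum kinetic energy:
E_photon = hc/λ = 3.3811 eV
KE_max = E_photon - φ = 3.3811 - 1.72 = 1.6611 eV

Convert to Joules: KE_max = 1.6611 × 1.602×10⁻¹⁹ J = 2.6613e-19 J

Then use KE = ½mv² to find velocity:
v = √(2·KE/m) = √(2 × 2.6613e-19 J / 9.109e-31 kg)
v = 7.6440e+05 m/s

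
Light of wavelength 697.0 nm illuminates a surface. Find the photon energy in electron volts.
1.7788 eV

Using E = hf = hc/λ:

E = hc/λ = (6.626×10⁻³⁴ J·s)(3×10⁸ m/s) / (697.0×10⁻⁹ m)
E = 1.7788 eV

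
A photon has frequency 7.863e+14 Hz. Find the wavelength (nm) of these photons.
381.27 nm

Using the wave equation: c = fλ

Solving for wavelength:
λ = c/f = (3×10⁸ m/s) / (7.863e+14 Hz)
λ = 381.27 nm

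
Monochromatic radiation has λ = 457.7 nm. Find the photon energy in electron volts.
2.7089 eV

Using E = hf = hc/λ:

E = hc/λ = (6.626×10⁻³⁴ J·s)(3×10⁸ m/s) / (457.7×10⁻⁹ m)
E = 2.7089 eV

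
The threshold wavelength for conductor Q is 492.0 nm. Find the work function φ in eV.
2.52 eV

At the threshold wavelength, photon energy equals work function:
φ = hc/λ₀

Calculating:
φ = (6.626×10⁻³⁴ J·s)(3×10⁸ m/s) / (492.0×10⁻⁹ m)
φ = 2.52 eV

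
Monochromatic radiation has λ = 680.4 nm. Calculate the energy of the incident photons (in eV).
1.8222 eV

Using E = hf = hc/λ:

E = hc/λ = (6.626×10⁻³⁴ J·s)(3×10⁸ m/s) / (680.4×10⁻⁹ m)
E = 1.8222 eV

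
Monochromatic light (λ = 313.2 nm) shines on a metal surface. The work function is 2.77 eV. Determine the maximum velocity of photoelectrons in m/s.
6.4662e+05 m/s

First, find the maximum kinetic energy:
E_photon = hc/λ = 3.9586 eV
KE_max = E_photon - φ = 3.9586 - 2.77 = 1.1886 eV

Convert to Joules: KE_max = 1.1886 × 1.602×10⁻¹⁹ J = 1.9044e-19 J

Then use KE = ½mv² to find velocity:
v = √(2·KE/m) = √(2 × 1.9044e-19 J / 9.109e-31 kg)
v = 6.4662e+05 m/s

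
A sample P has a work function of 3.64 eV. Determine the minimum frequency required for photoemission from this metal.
8.8015e+14 Hz

The threshold frequency is when the photon energy equals the work function:
hf₀ = φ

Solving for f₀:
f₀ = φ/h = (3.64 eV × 1.602×10⁻¹⁹ J/eV) / (6.626×10⁻³⁴ J·s)
f₀ = 8.8015e+14 Hz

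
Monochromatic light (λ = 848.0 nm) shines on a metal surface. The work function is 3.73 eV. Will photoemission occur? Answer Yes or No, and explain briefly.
No

For photoemission, the photon energy must exceed the work function.

Photon energy: E = hc/λ = 1.4621 eV
Work function: φ = 3.73 eV

Since E_photon (1.4621 eV) < φ (3.73 eV), photoemission will NOT occur.
The threshold wavelength is λ₀ = hc/φ = 332.4 nm.
Since 848.0 nm > 332.4 nm, the photons lack sufficient energy.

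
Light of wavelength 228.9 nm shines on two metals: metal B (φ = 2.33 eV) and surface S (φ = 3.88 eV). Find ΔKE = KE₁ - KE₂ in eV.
1.5500 eV

Using KE_max = hc/λ - φ for each metal:

Photon energy: E = hc/λ = 5.4165 eV

For metal B (φ₁ = 2.33 eV):
KE₁ = E - φ₁ = 5.4165 - 2.33 = 3.0865 eV

For surface S (φ₂ = 3.88 eV):
KE₂ = E - φ₂ = 5.4165 - 3.88 = 1.5365 eV

Difference:
ΔKE = KE₁ - KE₂ = 3.0865 - 1.5365 = 1.5500 eV

Note: The difference equals the difference in work functions: 3.88 - 2.33 = 1.55 eV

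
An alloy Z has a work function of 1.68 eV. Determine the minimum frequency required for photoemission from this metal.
4.0622e+14 Hz

The threshold frequency is when the photon energy equals the work function:
hf₀ = φ

Solving for f₀:
f₀ = φ/h = (1.68 eV × 1.602×10⁻¹⁹ J/eV) / (6.626×10⁻³⁴ J·s)
f₀ = 4.0622e+14 Hz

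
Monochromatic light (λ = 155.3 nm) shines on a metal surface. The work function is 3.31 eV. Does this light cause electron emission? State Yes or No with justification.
Yes

For photoemission, the photon energy must exceed the work function.

Photon energy: E = hc/λ = 7.9835 eV
Work function: φ = 3.31 eV

Since E_photon (7.9835 eV) > φ (3.31 eV), photoemission WILL occur.
The threshold wavelength is λ₀ = hc/φ = 374.6 nm.
Since 155.3 nm < 374.6 nm, the light has sufficient energy.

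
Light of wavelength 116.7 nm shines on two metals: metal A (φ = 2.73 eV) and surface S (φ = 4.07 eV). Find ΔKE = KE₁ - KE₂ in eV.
1.3400 eV

Using KE_max = hc/λ - φ for each metal:

Photon energy: E = hc/λ = 10.6242 eV

For metal A (φ₁ = 2.73 eV):
KE₁ = E - φ₁ = 10.6242 - 2.73 = 7.8942 eV

For surface S (φ₂ = 4.07 eV):
KE₂ = E - φ₂ = 10.6242 - 4.07 = 6.5542 eV

Difference:
ΔKE = KE₁ - KE₂ = 7.8942 - 6.5542 = 1.3400 eV

Note: The difference equals the difference in work functions: 4.07 - 2.73 = 1.34 eV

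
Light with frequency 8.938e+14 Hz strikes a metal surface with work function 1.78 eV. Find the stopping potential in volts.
1.9165 V

The stopping potential V_s satisfies: eV_s = KE_max

First, find KE_max using Einstein's equation:
E_photon = hf = (6.626×10⁻³⁴ J·s)(8.938e+14 Hz) = 3.6965 eV
KE_max = E_photon - φ = 3.6965 - 1.78 = 1.9165 eV

Since eV_s = KE_max:
V_s = KE_max/e = 1.9165 V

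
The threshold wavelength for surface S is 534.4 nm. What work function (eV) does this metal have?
2.32 eV

At the threshold wavelength, photon energy equals work function:
φ = hc/λ₀

Calculating:
φ = (6.626×10⁻³⁴ J·s)(3×10⁸ m/s) / (534.4×10⁻⁹ m)
φ = 2.32 eV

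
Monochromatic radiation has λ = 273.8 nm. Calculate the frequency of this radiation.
1.0949e+15 Hz

Using the wave equation: c = fλ

Solving for frequency:
f = c/λ = (3×10⁸ m/s) / (273.8×10⁻⁹ m)
f = 1.0949e+15 Hz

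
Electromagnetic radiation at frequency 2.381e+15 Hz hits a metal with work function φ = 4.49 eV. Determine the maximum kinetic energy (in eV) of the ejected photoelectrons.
5.3570 eV

Using Einstein's photoelectric equation: KE_max = hf - φ

First, calculate the photon energy:
E_photon = hf = (6.626×10⁻³⁴ J·s)(2.381e+15 Hz)
E_photon = 9.8470 eV

Then, the maximum kinetic energy:
KE_max = E_photon - φ = 9.8470 eV - 4.49 eV = 5.3570 eV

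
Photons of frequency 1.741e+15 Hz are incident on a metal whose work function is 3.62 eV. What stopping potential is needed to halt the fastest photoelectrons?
3.5802 V

The stopping potential V_s satisfies: eV_s = KE_max

First, find KE_max using Einstein's equation:
E_photon = hf = (6.626×10⁻³⁴ J·s)(1.741e+15 Hz) = 7.2002 eV
KE_max = E_photon - φ = 7.2002 - 3.62 = 3.5802 eV

Since eV_s = KE_max:
V_s = KE_max/e = 3.5802 V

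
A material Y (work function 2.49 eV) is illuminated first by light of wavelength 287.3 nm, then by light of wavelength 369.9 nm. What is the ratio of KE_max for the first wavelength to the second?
2.1182

Using Einstein's equation: KE_max = hc/λ - φ

For λ₁ = 287.3 nm:
E₁ = hc/λ₁ = 4.3155 eV
KE₁ = E₁ - φ = 4.3155 - 2.49 = 1.8255 eV

For λ₂ = 369.9 nm:
E₂ = hc/λ₂ = 3.3518 eV
KE₂ = E₂ - φ = 3.3518 - 2.49 = 0.8618 eV

Ratio: KE₁/KE₂ = 1.8255/0.8618 = 2.1182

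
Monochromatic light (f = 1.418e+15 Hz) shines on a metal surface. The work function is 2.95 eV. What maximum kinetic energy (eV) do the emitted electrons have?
2.9144 eV

Using Einstein's photoelectric equation: KE_max = hf - φ

First, calculate the photon energy:
E_photon = hf = (6.626×10⁻³⁴ J·s)(1.418e+15 Hz)
E_photon = 5.8644 eV

Then, the maximum kinetic energy:
KE_max = E_photon - φ = 5.8644 eV - 2.95 eV = 2.9144 eV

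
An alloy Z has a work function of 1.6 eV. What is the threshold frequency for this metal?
3.8688e+14 Hz

The threshold frequency is when the photon energy equals the work function:
hf₀ = φ

Solving for f₀:
f₀ = φ/h = (1.6 eV × 1.602×10⁻¹⁹ J/eV) / (6.626×10⁻³⁴ J·s)
f₀ = 3.8688e+14 Hz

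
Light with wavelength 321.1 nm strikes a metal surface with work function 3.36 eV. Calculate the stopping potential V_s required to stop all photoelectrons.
0.5012 V

The stopping potential V_s satisfies: eV_s = KE_max

First, find KE_max using Einstein's equation:
E_photon = hc/λ = 3.8612 eV
KE_max = E_photon - φ = 3.8612 - 3.36 = 0.5012 eV

Since eV_s = KE_max:
V_s = KE_max/e = 0.5012 V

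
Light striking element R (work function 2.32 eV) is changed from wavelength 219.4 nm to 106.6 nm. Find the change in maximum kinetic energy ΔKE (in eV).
5.9797 eV

Using Einstein's equation: KE_max = hc/λ - φ

For λ₁ = 219.4 nm:
KE₁ = hc/λ₁ - φ = 5.6511 - 2.32 = 3.3311 eV

For λ₂ = 106.6 nm:
KE₂ = hc/λ₂ - φ = 11.6308 - 2.32 = 9.3108 eV

Change in KE:
ΔKE = KE₂ - KE₁ = 9.3108 - 3.3311 = 5.9797 eV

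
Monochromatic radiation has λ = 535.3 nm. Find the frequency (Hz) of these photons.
5.6005e+14 Hz

Using the wave equation: c = fλ

Solving for frequency:
f = c/λ = (3×10⁸ m/s) / (535.3×10⁻⁹ m)
f = 5.6005e+14 Hz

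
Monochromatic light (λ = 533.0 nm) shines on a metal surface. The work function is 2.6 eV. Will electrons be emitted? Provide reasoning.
No

For photoemission, the photon energy must exceed the work function.

Photon energy: E = hc/λ = 2.3262 eV
Work function: φ = 2.6 eV

Since E_photon (2.3262 eV) < φ (2.6 eV), photoemission will NOT occur.
The threshold wavelength is λ₀ = hc/φ = 476.9 nm.
Since 533.0 nm > 476.9 nm, the photons lack sufficient energy.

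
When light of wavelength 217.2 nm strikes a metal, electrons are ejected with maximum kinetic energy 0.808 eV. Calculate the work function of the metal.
4.90 eV

From Einstein's photoelectric equation: KE_max = hf - φ = hc/λ - φ

Rearranging for φ:
φ = hc/λ - KE_max

Calculate photon energy:
E_photon = hc/λ = 5.7083 eV

Therefore:
φ = 5.7083 - 0.808 = 4.90 eV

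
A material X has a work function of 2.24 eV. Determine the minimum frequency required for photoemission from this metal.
5.4163e+14 Hz

The threshold frequency is when the photon energy equals the work function:
hf₀ = φ

Solving for f₀:
f₀ = φ/h = (2.24 eV × 1.602×10⁻¹⁹ J/eV) / (6.626×10⁻³⁴ J·s)
f₀ = 5.4163e+14 Hz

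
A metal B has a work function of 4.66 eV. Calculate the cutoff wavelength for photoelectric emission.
266.06 nm

The threshold wavelength is when the photon energy equals the work function:
hc/λ₀ = φ

Solving for λ₀:
λ₀ = hc/φ = (6.626×10⁻³⁴ J·s)(3×10⁸ m/s) / (4.66 eV × 1.602×10⁻¹⁹ J/eV)
λ₀ = 266.06 nm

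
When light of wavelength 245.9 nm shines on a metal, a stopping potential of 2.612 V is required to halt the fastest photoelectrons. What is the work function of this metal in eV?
2.43 eV

The stopping potential gives the maximum kinetic energy: KE_max = eV_s = 2.612 eV

From Einstein's photoelectric equation: KE_max = hc/λ - φ
Rearranging: φ = hc/λ - KE_max

Calculate photon energy:
E_photon = hc/λ = (6.626×10⁻³⁴ J·s)(3×10⁸ m/s) / (245.9×10⁻⁹ m) = 5.0421 eV

Therefore:
φ = 5.0421 - 2.612 = 2.43 eV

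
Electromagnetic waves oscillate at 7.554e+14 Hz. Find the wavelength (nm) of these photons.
396.87 nm

Using the wave equation: c = fλ

Solving for wavelength:
λ = c/f = (3×10⁸ m/s) / (7.554e+14 Hz)
λ = 396.87 nm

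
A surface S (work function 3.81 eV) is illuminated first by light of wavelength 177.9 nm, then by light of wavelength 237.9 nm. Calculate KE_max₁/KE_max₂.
2.2541

Using Einstein's equation: KE_max = hc/λ - φ

For λ₁ = 177.9 nm:
E₁ = hc/λ₁ = 6.9693 eV
KE₁ = E₁ - φ = 6.9693 - 3.81 = 3.1593 eV

For λ₂ = 237.9 nm:
E₂ = hc/λ₂ = 5.2116 eV
KE₂ = E₂ - φ = 5.2116 - 3.81 = 1.4016 eV

Ratio: KE₁/KE₂ = 3.1593/1.4016 = 2.2541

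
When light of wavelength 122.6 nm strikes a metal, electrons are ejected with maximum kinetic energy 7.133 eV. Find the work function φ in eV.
2.98 eV

From Einstein's photoelectric equation: KE_max = hf - φ = hc/λ - φ

Rearranging for φ:
φ = hc/λ - KE_max

Calculate photon energy:
E_photon = hc/λ = 10.1129 eV

Therefore:
φ = 10.1129 - 7.133 = 2.98 eV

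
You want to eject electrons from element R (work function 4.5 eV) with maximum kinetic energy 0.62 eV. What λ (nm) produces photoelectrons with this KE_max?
242.16 nm

From Einstein's equation: KE_max = hc/λ - φ

Rearranging for λ:
hc/λ = KE_max + φ
λ = hc/(KE_max + φ)

Required photon energy:
E_photon = KE_max + φ = 0.62 + 4.5 = 5.12 eV

Required wavelength:
λ = hc/E_photon = (6.626×10⁻³⁴)(3×10⁸) / (5.12 × 1.602×10⁻¹⁹)
λ = 242.16 nm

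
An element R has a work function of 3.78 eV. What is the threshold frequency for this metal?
9.1400e+14 Hz

The threshold frequency is when the photon energy equals the work function:
hf₀ = φ

Solving for f₀:
f₀ = φ/h = (3.78 eV × 1.602×10⁻¹⁹ J/eV) / (6.626×10⁻³⁴ J·s)
f₀ = 9.1400e+14 Hz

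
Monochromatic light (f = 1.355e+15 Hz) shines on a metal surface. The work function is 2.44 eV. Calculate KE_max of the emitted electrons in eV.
3.1638 eV

Using Einstein's photoelectric equation: KE_max = hf - φ

First, calculate the photon energy:
E_photon = hf = (6.626×10⁻³⁴ J·s)(1.355e+15 Hz)
E_photon = 5.6038 eV

Then, the maximum kinetic energy:
KE_max = E_photon - φ = 5.6038 eV - 2.44 eV = 3.1638 eV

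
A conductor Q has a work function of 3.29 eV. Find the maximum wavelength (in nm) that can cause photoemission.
376.85 nm

The threshold wavelength is when the photon energy equals the work function:
hc/λ₀ = φ

Solving for λ₀:
λ₀ = hc/φ = (6.626×10⁻³⁴ J·s)(3×10⁸ m/s) / (3.29 eV × 1.602×10⁻¹⁹ J/eV)
λ₀ = 376.85 nm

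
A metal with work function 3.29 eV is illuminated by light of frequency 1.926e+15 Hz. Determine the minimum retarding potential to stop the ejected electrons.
4.6753 V

The stopping potential V_s satisfies: eV_s = KE_max

First, find KE_max using Einstein's equation:
E_photon = hf = (6.626×10⁻³⁴ J·s)(1.926e+15 Hz) = 7.9653 eV
KE_max = E_photon - φ = 7.9653 - 3.29 = 4.6753 eV

Since eV_s = KE_max:
V_s = KE_max/e = 4.6753 V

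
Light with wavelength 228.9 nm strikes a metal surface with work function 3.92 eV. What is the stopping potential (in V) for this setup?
1.4965 V

The stopping potential V_s satisfies: eV_s = KE_max

First, find KE_max using Einstein's equation:
E_photon = hc/λ = 5.4165 eV
KE_max = E_photon - φ = 5.4165 - 3.92 = 1.4965 eV

Since eV_s = KE_max:
V_s = KE_max/e = 1.4965 V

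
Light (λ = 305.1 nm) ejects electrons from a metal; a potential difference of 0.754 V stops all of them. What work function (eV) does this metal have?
3.31 eV

The stopping potential gives the maximum kinetic energy: KE_max = eV_s = 0.754 eV

From Einstein's photoelectric equation: KE_max = hc/λ - φ
Rearranging: φ = hc/λ - KE_max

Calculate photon energy:
E_photon = hc/λ = (6.626×10⁻³⁴ J·s)(3×10⁸ m/s) / (305.1×10⁻⁹ m) = 4.0637 eV

Therefore:
φ = 4.0637 - 0.754 = 3.31 eV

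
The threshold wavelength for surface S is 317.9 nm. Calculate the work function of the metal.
3.90 eV

At the threshold wavelength, photon energy equals work function:
φ = hc/λ₀

Calculating:
φ = (6.626×10⁻³⁴ J·s)(3×10⁸ m/s) / (317.9×10⁻⁹ m)
φ = 3.90 eV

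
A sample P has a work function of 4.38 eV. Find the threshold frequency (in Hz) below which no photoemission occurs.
1.0591e+15 Hz

The threshold frequency is when the photon energy equals the work function:
hf₀ = φ

Solving for f₀:
f₀ = φ/h = (4.38 eV × 1.602×10⁻¹⁹ J/eV) / (6.626×10⁻³⁴ J·s)
f₀ = 1.0591e+15 Hz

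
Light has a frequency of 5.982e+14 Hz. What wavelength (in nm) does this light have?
501.16 nm

Using the wave equation: c = fλ

Solving for wavelength:
λ = c/f = (3×10⁸ m/s) / (5.982e+14 Hz)
λ = 501.16 nm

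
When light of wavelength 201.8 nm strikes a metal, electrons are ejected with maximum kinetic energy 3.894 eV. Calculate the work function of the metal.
2.25 eV

From Einstein's photoelectric equation: KE_max = hf - φ = hc/λ - φ

Rearranging for φ:
φ = hc/λ - KE_max

Calculate photon energy:
E_photon = hc/λ = 6.1439 eV

Therefore:
φ = 6.1439 - 3.894 = 2.25 eV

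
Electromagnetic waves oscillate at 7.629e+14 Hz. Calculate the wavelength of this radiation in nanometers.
392.96 nm

Using the wave equation: c = fλ

Solving for wavelength:
λ = c/f = (3×10⁸ m/s) / (7.629e+14 Hz)
λ = 392.96 nm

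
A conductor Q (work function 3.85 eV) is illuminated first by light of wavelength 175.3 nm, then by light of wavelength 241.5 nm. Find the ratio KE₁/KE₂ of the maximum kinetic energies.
2.5100

Using Einstein's equation: KE_max = hc/λ - φ

For λ₁ = 175.3 nm:
E₁ = hc/λ₁ = 7.0727 eV
KE₁ = E₁ - φ = 7.0727 - 3.85 = 3.2227 eV

For λ₂ = 241.5 nm:
E₂ = hc/λ₂ = 5.1339 eV
KE₂ = E₂ - φ = 5.1339 - 3.85 = 1.2839 eV

Ratio: KE₁/KE₂ = 3.2227/1.2839 = 2.5100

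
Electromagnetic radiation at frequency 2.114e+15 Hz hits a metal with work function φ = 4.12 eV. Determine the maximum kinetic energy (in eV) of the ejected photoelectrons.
4.6228 eV

Using Einstein's photoelectric equation: KE_max = hf - φ

First, calculate the photon energy:
E_photon = hf = (6.626×10⁻³⁴ J·s)(2.114e+15 Hz)
E_photon = 8.7428 eV

Then, the maximum kinetic energy:
KE_max = E_photon - φ = 8.7428 eV - 4.12 eV = 4.6228 eV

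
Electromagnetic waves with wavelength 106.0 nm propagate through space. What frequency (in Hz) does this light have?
2.8282e+15 Hz

Using the wave equation: c = fλ

Solving for frequency:
f = c/λ = (3×10⁸ m/s) / (106.0×10⁻⁹ m)
f = 2.8282e+15 Hz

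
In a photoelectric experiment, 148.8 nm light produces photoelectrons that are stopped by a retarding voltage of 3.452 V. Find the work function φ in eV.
4.88 eV

The stopping potential gives the maximum kinetic energy: KE_max = eV_s = 3.452 eV

From Einstein's photoelectric equation: KE_max = hc/λ - φ
Rearranging: φ = hc/λ - KE_max

Calculate photon energy:
E_photon = hc/λ = (6.626×10⁻³⁴ J·s)(3×10⁸ m/s) / (148.8×10⁻⁹ m) = 8.3323 eV

Therefore:
φ = 8.3323 - 3.452 = 4.88 eV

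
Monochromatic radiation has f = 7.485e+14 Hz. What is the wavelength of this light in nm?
400.52 nm

Using the wave equation: c = fλ

Solving for wavelength:
λ = c/f = (3×10⁸ m/s) / (7.485e+14 Hz)
λ = 400.52 nm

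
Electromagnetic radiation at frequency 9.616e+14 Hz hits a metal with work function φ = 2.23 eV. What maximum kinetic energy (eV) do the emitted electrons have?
1.7469 eV

Using Einstein's photoelectric equation: KE_max = hf - φ

First, calculate the photon energy:
E_photon = hf = (6.626×10⁻³⁴ J·s)(9.616e+14 Hz)
E_photon = 3.9769 eV

Then, the maximum kinetic energy:
KE_max = E_photon - φ = 3.9769 eV - 2.23 eV = 1.7469 eV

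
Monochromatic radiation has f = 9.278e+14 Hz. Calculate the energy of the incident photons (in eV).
3.8371 eV

Using E = hf:

E = hf = (6.626×10⁻³⁴ J·s)(9.278e+14 Hz)
E = 3.8371 eV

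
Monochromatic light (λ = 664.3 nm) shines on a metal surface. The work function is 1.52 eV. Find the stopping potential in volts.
0.3464 V

The stopping potential V_s satisfies: eV_s = KE_max

First, find KE_max using Einstein's equation:
E_photon = hc/λ = 1.8664 eV
KE_max = E_photon - φ = 1.8664 - 1.52 = 0.3464 eV

Since eV_s = KE_max:
V_s = KE_max/e = 0.3464 V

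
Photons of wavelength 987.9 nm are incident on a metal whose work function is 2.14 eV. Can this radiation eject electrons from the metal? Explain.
No

For photoemission, the photon energy must exceed the work function.

Photon energy: E = hc/λ = 1.2550 eV
Work function: φ = 2.14 eV

Since E_photon (1.2550 eV) < φ (2.14 eV), photoemission will NOT occur.
The threshold wavelength is λ₀ = hc/φ = 579.4 nm.
Since 987.9 nm > 579.4 nm, the photons lack sufficient energy.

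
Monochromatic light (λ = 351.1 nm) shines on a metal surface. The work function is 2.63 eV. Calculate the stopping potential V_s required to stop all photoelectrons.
0.9013 V

The stopping potential V_s satisfies: eV_s = KE_max

First, find KE_max using Einstein's equation:
E_photon = hc/λ = 3.5313 eV
KE_max = E_photon - φ = 3.5313 - 2.63 = 0.9013 eV

Since eV_s = KE_max:
V_s = KE_max/e = 0.9013 V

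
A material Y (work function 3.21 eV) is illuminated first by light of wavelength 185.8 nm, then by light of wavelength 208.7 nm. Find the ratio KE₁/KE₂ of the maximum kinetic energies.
1.2681

Using Einstein's equation: KE_max = hc/λ - φ

For λ₁ = 185.8 nm:
E₁ = hc/λ₁ = 6.6730 eV
KE₁ = E₁ - φ = 6.6730 - 3.21 = 3.4630 eV

For λ₂ = 208.7 nm:
E₂ = hc/λ₂ = 5.9408 eV
KE₂ = E₂ - φ = 5.9408 - 3.21 = 2.7308 eV

Ratio: KE₁/KE₂ = 3.4630/2.7308 = 1.2681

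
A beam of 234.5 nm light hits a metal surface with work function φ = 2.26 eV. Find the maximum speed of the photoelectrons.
1.0319e+06 m/s

First, find the maximum kinetic energy:
E_photon = hc/λ = 5.2872 eV
KE_max = E_photon - φ = 5.2872 - 2.26 = 3.0272 eV

Convert to Joules: KE_max = 3.0272 × 1.602×10⁻¹⁹ J = 4.8501e-19 J

Then use KE = ½mv² to find velocity:
v = √(2·KE/m) = √(2 × 4.8501e-19 J / 9.109e-31 kg)
v = 1.0319e+06 m/s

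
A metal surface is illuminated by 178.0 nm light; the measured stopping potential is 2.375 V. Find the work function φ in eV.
4.59 eV

The stopping potential gives the maximum kinetic energy: KE_max = eV_s = 2.375 eV

From Einstein's photoelectric equation: KE_max = hc/λ - φ
Rearranging: φ = hc/λ - KE_max

Calculate photon energy:
E_photon = hc/λ = (6.626×10⁻³⁴ J·s)(3×10⁸ m/s) / (178.0×10⁻⁹ m) = 6.9654 eV

Therefore:
φ = 6.9654 - 2.375 = 4.59 eV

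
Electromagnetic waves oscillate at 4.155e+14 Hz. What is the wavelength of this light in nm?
721.52 nm

Using the wave equation: c = fλ

Solving for wavelength:
λ = c/f = (3×10⁸ m/s) / (4.155e+14 Hz)
λ = 721.52 nm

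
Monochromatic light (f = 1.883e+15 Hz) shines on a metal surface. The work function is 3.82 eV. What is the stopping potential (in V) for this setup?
3.9675 V

The stopping potential V_s satisfies: eV_s = KE_max

First, find KE_max using Einstein's equation:
E_photon = hf = (6.626×10⁻³⁴ J·s)(1.883e+15 Hz) = 7.7875 eV
KE_max = E_photon - φ = 7.7875 - 3.82 = 3.9675 eV

Since eV_s = KE_max:
V_s = KE_max/e = 3.9675 V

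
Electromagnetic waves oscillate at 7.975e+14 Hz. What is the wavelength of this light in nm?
375.92 nm

Using the wave equation: c = fλ

Solving for wavelength:
λ = c/f = (3×10⁸ m/s) / (7.975e+14 Hz)
λ = 375.92 nm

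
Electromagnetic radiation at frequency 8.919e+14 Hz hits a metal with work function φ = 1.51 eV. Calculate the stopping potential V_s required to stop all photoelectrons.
2.1786 V

The stopping potential V_s satisfies: eV_s = KE_max

First, find KE_max using Einstein's equation:
E_photon = hf = (6.626×10⁻³⁴ J·s)(8.919e+14 Hz) = 3.6886 eV
KE_max = E_photon - φ = 3.6886 - 1.51 = 2.1786 eV

Since eV_s = KE_max:
V_s = KE_max/e = 2.1786 V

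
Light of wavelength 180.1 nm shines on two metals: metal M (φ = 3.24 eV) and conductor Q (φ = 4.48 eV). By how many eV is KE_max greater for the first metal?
1.2400 eV

Using KE_max = hc/λ - φ for each metal:

Photon energy: E = hc/λ = 6.8842 eV

For metal M (φ₁ = 3.24 eV):
KE₁ = E - φ₁ = 6.8842 - 3.24 = 3.6442 eV

For conductor Q (φ₂ = 4.48 eV):
KE₂ = E - φ₂ = 6.8842 - 4.48 = 2.4042 eV

Difference:
ΔKE = KE₁ - KE₂ = 3.6442 - 2.4042 = 1.2400 eV

Note: The difference equals the difference in work functions: 4.48 - 3.24 = 1.24 eV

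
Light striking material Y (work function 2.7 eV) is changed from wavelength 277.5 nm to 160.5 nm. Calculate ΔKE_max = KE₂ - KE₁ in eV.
3.2570 eV

Using Einstein's equation: KE_max = hc/λ - φ

For λ₁ = 277.5 nm:
KE₁ = hc/λ₁ - φ = 4.4679 - 2.7 = 1.7679 eV

For λ₂ = 160.5 nm:
KE₂ = hc/λ₂ - φ = 7.7249 - 2.7 = 5.0249 eV

Change in KE:
ΔKE = KE₂ - KE₁ = 5.0249 - 1.7679 = 3.2570 eV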